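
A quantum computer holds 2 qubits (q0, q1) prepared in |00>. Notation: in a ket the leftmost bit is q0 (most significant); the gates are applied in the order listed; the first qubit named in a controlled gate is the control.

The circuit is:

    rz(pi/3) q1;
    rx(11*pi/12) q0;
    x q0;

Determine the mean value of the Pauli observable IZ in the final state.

The observable IZ averages to 1.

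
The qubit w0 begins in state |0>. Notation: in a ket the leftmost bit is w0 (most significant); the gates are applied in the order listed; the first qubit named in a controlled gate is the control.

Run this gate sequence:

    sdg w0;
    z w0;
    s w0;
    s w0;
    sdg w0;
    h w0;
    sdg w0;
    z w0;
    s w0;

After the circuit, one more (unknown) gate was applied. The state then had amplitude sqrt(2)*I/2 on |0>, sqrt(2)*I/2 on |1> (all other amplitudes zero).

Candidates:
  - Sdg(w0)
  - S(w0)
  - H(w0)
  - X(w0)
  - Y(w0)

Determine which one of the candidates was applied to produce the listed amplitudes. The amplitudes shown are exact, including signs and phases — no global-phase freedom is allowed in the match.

It was Y(w0) that produced the state shown.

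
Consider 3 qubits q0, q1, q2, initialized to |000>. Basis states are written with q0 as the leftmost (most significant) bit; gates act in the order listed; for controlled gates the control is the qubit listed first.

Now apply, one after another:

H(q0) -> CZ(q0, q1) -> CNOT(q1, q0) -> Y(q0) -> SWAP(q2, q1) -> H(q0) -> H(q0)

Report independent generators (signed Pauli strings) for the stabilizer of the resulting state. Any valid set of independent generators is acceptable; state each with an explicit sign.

The final state is stabilized by the group generated by -XII, +IZI, +IIZ; other independent generating sets are equally valid. Key observation: the block from step 6 through step 7 cancels to the identity and can be dropped.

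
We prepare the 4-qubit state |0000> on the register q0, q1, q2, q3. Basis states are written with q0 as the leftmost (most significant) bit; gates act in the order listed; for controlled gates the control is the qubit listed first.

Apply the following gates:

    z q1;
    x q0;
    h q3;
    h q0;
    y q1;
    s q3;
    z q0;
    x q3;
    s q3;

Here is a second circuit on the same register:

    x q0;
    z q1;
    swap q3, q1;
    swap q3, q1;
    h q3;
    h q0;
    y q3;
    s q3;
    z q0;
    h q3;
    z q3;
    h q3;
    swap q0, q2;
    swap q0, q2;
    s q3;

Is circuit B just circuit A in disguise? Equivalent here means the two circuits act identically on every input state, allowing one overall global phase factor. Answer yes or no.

No, they are not equivalent — no single phase factor reconciles the two unitaries.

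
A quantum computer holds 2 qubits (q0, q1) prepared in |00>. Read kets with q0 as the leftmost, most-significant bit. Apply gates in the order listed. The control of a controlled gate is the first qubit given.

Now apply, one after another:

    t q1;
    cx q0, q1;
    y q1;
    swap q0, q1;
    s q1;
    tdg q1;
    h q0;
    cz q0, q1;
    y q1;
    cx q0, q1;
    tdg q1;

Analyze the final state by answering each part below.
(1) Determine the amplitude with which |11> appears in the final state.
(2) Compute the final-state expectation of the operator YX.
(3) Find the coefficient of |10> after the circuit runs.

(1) |11> carries amplitude 0 in the final state.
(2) The observable YX averages to -sqrt(2)/2.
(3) The final state's coefficient on |10> equals sqrt(2)/2.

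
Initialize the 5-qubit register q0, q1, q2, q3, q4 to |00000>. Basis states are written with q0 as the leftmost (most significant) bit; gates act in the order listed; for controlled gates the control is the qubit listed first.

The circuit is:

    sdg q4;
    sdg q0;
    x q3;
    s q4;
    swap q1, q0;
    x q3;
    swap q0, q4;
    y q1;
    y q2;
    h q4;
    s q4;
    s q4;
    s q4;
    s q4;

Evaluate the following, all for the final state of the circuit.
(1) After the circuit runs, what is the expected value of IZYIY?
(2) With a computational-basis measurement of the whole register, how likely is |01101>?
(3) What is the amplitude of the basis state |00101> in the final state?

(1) In the final state, IZYIY has expectation 0. Key observation: steps 11-14 multiply out to the identity, so the circuit reduces to the remaining gates.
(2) A full measurement returns |01101> with probability 1/2.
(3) The amplitude on |00101> is 0.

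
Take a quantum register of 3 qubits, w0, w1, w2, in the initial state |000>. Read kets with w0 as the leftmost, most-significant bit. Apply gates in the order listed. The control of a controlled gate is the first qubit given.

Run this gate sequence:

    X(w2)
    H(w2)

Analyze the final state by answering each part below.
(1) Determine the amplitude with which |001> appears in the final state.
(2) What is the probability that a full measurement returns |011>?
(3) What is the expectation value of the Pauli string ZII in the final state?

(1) The amplitude on |001> is -sqrt(2)/2.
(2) The probability of measuring |011> is 0.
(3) In the final state, ZII has expectation 1.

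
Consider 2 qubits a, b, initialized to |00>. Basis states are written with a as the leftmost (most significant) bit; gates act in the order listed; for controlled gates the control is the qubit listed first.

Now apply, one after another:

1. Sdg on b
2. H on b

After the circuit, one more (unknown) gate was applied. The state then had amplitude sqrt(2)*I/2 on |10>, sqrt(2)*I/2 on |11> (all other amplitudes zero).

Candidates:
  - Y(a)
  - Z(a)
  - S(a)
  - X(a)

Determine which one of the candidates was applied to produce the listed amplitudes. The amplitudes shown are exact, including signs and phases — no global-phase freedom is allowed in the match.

The unique candidate consistent with the amplitudes is Y(a).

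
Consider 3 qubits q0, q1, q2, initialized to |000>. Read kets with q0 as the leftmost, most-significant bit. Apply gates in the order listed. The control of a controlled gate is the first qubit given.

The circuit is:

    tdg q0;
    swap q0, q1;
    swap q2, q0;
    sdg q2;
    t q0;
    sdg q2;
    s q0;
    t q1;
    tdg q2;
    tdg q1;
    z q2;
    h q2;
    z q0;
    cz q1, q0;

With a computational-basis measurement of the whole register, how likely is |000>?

The probability of measuring |000> is 1/2.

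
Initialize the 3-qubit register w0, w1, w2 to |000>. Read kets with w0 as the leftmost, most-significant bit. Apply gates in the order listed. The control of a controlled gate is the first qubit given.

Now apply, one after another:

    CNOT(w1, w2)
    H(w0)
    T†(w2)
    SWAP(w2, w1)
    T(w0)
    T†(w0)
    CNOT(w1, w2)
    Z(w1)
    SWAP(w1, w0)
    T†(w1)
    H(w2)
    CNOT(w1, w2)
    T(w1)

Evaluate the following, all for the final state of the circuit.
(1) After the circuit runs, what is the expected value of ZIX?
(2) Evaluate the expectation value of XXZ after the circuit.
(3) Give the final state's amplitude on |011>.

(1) In the final state, ZIX has expectation 1.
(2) The expectation value of XXZ is 0.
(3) The final state's coefficient on |011> equals 1/2.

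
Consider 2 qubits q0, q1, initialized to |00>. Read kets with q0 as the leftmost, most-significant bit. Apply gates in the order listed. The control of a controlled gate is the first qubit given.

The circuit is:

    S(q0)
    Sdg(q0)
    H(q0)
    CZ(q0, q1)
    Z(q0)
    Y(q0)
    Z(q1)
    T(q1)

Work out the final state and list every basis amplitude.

The final amplitudes are sqrt(2)*I/2 on |00>, 0 on |01>, sqrt(2)*I/2 on |10>, 0 on |11>.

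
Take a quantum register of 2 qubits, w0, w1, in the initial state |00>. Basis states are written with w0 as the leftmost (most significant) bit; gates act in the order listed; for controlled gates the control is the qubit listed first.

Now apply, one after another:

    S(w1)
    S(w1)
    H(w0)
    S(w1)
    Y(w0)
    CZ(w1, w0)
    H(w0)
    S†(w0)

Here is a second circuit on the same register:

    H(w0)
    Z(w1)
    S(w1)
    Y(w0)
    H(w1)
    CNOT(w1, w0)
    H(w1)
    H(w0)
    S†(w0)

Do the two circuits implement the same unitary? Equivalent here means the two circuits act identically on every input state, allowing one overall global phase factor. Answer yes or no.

No — the two circuits implement different unitaries, even allowing a global phase.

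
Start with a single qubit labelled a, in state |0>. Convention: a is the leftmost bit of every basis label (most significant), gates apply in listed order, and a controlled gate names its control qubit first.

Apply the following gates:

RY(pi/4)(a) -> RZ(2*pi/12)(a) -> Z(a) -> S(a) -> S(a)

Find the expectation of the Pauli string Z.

In the final state, Z has expectation sqrt(2)/2.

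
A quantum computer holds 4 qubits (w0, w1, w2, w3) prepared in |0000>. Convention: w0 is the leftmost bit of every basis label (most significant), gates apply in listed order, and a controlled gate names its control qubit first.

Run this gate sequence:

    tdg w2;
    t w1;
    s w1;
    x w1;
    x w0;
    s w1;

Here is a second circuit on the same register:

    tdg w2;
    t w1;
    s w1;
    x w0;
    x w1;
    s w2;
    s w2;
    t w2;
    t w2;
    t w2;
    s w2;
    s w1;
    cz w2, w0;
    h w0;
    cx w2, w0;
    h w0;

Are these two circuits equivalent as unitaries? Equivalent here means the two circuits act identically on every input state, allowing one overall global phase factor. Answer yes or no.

No, they are not equivalent — no single phase factor reconciles the two unitaries.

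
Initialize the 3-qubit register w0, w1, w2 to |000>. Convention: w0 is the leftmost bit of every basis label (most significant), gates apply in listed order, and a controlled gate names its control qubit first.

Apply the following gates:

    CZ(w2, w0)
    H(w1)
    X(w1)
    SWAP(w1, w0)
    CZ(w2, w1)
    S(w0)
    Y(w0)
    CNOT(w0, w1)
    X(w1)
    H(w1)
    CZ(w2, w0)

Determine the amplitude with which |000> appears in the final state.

|000> carries amplitude 1/2 in the final state.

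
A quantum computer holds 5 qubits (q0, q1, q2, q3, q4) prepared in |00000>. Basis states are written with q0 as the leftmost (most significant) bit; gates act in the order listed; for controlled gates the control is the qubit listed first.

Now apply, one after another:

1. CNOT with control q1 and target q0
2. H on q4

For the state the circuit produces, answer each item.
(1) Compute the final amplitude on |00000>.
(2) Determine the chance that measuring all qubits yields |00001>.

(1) The amplitude on |00000> is sqrt(2)/2.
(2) The probability of measuring |00001> is 1/2.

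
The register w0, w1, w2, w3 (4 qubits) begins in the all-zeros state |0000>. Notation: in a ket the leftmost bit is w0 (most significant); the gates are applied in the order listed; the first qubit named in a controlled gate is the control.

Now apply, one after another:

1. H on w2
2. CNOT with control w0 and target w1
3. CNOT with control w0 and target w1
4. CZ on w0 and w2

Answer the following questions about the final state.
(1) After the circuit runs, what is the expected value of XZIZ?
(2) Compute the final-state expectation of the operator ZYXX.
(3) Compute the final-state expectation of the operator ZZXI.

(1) The expectation value of XZIZ is 0. Key observation: gates 2-3 undo each other exactly, leaving only the rest of the circuit to track.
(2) In the final state, ZYXX has expectation 0.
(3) The expectation value of ZZXI is 1.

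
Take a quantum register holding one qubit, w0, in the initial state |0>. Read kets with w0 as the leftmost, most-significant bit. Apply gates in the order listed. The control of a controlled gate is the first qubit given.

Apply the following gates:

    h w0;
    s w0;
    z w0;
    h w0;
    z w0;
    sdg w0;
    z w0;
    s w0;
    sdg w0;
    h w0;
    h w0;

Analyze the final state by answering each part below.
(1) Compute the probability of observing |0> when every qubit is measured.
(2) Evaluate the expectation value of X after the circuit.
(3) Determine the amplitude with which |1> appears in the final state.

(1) The probability of measuring |0> is 1/2.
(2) The observable X averages to 1.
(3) |1> carries amplitude 1/2 - I/2 in the final state.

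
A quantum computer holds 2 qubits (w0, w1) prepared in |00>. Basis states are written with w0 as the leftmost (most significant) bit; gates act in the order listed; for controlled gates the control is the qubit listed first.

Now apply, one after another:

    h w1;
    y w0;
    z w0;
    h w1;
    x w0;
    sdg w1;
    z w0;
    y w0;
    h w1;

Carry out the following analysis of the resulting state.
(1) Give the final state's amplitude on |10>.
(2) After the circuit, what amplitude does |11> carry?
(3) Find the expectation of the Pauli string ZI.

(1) The final state's coefficient on |10> equals sqrt(2)/2.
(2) The final state's coefficient on |11> equals sqrt(2)/2.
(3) The observable ZI averages to -1.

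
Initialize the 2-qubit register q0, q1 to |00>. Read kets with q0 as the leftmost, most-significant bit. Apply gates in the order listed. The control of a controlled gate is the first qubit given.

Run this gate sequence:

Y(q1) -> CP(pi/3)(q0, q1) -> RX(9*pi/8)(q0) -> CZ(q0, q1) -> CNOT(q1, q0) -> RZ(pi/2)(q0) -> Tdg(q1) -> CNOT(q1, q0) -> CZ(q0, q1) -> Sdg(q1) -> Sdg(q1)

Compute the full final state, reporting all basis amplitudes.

The resulting statevector has amplitude 0 on |00>, I*sin(pi/16) on |01>, 0 on |10>, I*cos(pi/16) on |11>.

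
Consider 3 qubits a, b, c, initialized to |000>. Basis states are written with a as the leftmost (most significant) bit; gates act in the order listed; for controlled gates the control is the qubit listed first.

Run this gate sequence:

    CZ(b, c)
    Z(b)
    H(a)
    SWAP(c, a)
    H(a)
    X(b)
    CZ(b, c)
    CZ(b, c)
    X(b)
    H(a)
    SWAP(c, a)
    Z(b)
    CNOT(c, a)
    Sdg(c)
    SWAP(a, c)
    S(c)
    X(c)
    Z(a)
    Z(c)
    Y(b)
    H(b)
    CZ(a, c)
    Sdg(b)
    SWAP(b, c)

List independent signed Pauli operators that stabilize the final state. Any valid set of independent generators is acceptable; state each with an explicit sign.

The final state is stabilized by the group generated by +IYI, +IIY, +ZII; other independent generating sets are equally valid. Key observation: gates 4-11 undo each other exactly, leaving only the rest of the circuit to track.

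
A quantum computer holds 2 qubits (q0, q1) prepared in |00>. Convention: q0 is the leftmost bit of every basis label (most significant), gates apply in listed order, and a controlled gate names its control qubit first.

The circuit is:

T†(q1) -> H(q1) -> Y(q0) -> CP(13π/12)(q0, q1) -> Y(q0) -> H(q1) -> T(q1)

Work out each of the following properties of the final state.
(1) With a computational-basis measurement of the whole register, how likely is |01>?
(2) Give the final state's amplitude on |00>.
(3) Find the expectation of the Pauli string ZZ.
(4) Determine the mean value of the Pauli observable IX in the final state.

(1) Outcome |01> occurs with probability sqrt(2)/8 + sqrt(6)/8 + 1/2.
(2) The final state's coefficient on |00> equals 1/2 - exp(I*pi/12)/2.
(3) The expectation value of ZZ is -sqrt(6)/4 - sqrt(2)/4.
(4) In the final state, IX has expectation 1/4 - sqrt(3)/4.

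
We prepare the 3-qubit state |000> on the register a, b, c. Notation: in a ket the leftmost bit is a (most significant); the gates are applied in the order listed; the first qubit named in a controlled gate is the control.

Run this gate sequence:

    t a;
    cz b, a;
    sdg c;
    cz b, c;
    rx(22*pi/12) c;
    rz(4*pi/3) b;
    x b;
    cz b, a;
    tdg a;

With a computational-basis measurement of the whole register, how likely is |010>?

The probability of measuring |010> is sqrt(3)/4 + 1/2.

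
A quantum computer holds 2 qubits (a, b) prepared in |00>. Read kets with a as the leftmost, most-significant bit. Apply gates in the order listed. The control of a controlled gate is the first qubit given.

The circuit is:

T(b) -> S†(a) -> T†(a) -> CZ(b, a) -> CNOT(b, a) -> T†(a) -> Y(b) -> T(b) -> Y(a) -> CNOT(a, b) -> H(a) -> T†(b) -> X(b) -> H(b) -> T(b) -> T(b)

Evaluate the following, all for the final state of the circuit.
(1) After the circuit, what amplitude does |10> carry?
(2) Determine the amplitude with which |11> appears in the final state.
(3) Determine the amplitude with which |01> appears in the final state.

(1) The amplitude on |10> is exp(I*pi/4)/2.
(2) The final state's coefficient on |11> equals -exp(3*I*pi/4)/2.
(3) |01> carries amplitude exp(3*I*pi/4)/2 in the final state.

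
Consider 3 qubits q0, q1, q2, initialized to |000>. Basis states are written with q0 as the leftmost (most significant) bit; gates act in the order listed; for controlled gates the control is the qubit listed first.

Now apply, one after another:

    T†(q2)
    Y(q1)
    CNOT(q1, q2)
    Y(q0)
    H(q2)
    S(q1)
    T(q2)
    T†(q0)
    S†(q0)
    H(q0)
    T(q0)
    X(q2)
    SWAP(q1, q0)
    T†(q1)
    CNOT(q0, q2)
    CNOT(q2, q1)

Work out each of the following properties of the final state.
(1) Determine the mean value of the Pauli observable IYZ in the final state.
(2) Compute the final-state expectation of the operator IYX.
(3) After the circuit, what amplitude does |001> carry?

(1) The expectation value of IYZ is 0.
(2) In the final state, IYX has expectation 0.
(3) The amplitude on |001> is 0.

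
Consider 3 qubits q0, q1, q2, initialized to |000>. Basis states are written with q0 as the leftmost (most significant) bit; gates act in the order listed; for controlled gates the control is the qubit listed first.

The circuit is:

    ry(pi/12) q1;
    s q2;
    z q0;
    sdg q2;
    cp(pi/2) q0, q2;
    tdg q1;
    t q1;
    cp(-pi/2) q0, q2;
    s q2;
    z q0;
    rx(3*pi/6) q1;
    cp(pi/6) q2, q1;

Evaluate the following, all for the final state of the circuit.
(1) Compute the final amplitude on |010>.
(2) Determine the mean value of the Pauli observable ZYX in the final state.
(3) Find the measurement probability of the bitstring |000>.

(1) The amplitude on |010> is -sqrt(12 - 6*sqrt(2))/8 + sqrt(2*sqrt(2) + 4)/8 - I*sqrt(6*sqrt(2) + 12)/8 - I*sqrt(4 - 2*sqrt(2))/8.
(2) The observable ZYX averages to 0.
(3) A full measurement returns |000> with probability 1/2.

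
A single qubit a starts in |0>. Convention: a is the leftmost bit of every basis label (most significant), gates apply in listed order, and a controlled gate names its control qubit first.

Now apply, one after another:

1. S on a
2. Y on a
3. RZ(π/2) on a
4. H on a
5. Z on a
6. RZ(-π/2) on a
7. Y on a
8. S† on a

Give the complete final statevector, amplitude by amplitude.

After the circuit, the state carries amplitude sqrt(2)/2 on |0>, -sqrt(2)/2 on |1>.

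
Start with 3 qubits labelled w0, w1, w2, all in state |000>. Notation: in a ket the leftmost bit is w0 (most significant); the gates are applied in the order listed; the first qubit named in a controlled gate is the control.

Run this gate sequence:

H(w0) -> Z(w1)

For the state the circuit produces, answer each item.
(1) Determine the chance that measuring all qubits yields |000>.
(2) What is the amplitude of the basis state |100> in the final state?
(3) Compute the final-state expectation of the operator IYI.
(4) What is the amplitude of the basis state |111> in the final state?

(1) The probability of measuring |000> is 1/2.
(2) |100> carries amplitude sqrt(2)/2 in the final state.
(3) In the final state, IYI has expectation 0.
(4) The amplitude on |111> is 0.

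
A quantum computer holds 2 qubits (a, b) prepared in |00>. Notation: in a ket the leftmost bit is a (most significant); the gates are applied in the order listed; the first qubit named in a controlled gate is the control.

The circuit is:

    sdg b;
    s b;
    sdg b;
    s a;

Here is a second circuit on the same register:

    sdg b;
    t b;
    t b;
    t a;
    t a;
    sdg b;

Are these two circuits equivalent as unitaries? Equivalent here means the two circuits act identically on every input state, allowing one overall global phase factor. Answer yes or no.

Yes, they are equivalent — the unitaries differ by at most a global phase.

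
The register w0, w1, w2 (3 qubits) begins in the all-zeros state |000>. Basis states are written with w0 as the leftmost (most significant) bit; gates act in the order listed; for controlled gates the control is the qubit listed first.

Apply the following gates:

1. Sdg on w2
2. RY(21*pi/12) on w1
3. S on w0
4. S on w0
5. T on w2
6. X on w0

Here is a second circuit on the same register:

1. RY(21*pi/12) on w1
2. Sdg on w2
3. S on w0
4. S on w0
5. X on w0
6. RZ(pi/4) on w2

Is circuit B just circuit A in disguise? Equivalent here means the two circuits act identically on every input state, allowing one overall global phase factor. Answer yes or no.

Yes: on every input state the two circuits agree up to one overall phase factor.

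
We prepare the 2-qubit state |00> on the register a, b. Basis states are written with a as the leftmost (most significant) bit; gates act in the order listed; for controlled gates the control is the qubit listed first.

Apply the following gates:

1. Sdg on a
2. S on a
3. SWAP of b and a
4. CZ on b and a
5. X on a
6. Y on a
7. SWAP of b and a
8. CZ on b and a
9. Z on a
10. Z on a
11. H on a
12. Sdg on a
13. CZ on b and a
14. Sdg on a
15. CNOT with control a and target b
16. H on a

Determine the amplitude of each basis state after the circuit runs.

The final amplitudes are -I/2 on |00>, I/2 on |01>, -I/2 on |10>, -I/2 on |11>.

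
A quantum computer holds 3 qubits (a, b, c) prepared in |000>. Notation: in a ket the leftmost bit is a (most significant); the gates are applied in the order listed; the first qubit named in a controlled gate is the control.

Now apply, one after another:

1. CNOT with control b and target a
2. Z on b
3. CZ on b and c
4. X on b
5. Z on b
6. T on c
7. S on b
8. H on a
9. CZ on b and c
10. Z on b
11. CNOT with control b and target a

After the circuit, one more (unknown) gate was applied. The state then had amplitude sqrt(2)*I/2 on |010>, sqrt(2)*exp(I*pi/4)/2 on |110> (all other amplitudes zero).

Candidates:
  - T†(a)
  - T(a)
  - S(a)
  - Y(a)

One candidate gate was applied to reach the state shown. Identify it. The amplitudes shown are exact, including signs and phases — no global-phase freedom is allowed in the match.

It was T†(a) that produced the state shown.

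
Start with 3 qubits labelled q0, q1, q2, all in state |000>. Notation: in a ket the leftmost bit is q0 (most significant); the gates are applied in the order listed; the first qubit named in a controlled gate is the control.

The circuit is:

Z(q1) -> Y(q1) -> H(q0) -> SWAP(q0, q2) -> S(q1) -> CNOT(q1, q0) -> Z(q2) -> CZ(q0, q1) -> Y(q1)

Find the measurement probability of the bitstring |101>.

A full measurement returns |101> with probability 1/2.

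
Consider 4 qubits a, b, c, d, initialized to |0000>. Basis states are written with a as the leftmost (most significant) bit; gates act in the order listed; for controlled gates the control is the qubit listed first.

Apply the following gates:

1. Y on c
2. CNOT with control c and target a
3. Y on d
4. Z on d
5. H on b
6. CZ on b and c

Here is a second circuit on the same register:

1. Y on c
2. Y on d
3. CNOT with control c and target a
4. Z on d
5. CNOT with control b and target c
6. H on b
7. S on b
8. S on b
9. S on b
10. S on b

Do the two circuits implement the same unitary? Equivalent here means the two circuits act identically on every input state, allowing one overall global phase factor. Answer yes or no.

No — the two circuits implement different unitaries, even allowing a global phase.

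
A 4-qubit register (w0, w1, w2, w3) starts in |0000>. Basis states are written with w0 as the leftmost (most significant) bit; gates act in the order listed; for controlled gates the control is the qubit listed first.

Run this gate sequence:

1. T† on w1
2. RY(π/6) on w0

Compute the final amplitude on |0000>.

The final state's coefficient on |0000> equals sqrt(2)/4 + sqrt(6)/4.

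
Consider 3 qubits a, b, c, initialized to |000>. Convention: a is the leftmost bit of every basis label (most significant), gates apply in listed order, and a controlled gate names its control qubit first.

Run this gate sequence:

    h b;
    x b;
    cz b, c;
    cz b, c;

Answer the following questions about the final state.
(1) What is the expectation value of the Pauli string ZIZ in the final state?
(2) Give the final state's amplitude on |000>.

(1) The expectation value of ZIZ is 1.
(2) The amplitude on |000> is sqrt(2)/2.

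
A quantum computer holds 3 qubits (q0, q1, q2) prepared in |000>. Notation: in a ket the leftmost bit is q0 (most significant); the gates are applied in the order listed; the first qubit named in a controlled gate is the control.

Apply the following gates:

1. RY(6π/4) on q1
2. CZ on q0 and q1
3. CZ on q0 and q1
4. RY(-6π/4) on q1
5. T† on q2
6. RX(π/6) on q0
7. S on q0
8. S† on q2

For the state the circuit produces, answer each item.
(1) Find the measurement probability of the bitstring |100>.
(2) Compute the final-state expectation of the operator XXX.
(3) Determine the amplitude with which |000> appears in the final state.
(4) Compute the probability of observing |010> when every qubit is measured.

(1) Outcome |100> occurs with probability 1/2 - sqrt(3)/4. Key observation: the block from step 1 through step 4 cancels to the identity and can be dropped.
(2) The observable XXX averages to 0.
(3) The final state's coefficient on |000> equals sqrt(2)/4 + sqrt(6)/4.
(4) The probability of measuring |010> is 0.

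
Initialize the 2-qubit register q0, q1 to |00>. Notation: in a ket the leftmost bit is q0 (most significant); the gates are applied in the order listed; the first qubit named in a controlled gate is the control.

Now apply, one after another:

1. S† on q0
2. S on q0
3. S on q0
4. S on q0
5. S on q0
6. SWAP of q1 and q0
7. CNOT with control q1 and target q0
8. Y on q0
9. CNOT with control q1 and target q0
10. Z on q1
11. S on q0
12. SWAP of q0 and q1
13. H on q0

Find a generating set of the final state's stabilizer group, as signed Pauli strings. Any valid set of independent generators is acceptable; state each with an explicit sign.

The final state is stabilized by the group generated by +XI, -IZ; other independent generating sets are equally valid. Key observation: the block from step 2 through step 5 cancels to the identity and can be dropped.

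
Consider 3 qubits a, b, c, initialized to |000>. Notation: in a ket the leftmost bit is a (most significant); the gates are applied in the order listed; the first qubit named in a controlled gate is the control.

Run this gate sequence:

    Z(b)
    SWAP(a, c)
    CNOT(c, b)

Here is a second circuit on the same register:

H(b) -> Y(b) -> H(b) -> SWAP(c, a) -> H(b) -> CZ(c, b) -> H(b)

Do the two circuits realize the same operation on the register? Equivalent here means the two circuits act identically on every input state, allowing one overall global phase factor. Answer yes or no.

No: there is an input state on which the two circuits produce genuinely different outputs (not merely differing by a phase).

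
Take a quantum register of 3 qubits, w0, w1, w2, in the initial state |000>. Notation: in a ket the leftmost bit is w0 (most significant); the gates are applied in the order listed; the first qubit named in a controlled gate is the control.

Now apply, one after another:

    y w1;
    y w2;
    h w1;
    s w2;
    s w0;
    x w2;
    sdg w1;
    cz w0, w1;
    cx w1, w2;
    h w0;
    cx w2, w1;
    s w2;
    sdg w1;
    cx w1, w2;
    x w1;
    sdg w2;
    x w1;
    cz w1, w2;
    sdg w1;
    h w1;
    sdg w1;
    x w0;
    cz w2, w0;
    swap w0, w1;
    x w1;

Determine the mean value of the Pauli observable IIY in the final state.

The expectation value of IIY is 0.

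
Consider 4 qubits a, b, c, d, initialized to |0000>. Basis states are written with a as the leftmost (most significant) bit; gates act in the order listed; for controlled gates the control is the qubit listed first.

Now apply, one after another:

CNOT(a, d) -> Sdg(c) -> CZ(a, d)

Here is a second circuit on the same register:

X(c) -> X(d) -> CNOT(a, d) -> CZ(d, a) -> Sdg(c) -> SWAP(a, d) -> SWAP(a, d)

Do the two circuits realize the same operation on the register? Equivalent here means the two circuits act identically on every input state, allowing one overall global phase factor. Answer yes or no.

No, they are not equivalent — no single phase factor reconciles the two unitaries.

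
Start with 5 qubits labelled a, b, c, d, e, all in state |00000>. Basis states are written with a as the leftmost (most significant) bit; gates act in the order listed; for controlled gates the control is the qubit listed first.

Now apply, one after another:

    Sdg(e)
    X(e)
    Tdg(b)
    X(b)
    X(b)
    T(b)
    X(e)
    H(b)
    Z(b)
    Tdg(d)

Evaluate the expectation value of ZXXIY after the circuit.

The expectation value of ZXXIY is 0.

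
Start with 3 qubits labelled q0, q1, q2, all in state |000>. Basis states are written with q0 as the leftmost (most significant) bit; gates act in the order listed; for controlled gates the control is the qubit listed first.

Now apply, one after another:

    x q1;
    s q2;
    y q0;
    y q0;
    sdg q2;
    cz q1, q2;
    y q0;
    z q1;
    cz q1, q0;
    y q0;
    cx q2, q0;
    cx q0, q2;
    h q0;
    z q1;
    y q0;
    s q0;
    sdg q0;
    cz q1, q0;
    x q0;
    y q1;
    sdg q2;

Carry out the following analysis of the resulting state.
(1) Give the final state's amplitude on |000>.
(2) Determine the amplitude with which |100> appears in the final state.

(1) The final state's coefficient on |000> equals sqrt(2)/2.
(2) The final state's coefficient on |100> equals sqrt(2)/2.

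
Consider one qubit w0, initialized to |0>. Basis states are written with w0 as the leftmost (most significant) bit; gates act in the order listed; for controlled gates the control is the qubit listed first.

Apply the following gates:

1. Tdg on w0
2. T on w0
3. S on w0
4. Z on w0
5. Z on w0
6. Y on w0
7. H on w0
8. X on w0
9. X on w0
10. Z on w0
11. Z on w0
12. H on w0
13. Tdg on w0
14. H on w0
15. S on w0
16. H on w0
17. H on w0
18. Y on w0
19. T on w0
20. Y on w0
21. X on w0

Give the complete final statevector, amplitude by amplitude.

The resulting statevector has amplitude -sqrt(2)*exp(3*I*pi/4)/2 on |0>, sqrt(2)*I/2 on |1>.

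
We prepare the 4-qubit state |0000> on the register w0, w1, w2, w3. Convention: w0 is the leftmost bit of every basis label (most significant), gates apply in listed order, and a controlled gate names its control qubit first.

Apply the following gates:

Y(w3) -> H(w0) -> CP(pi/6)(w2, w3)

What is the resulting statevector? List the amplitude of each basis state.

After the circuit, the state carries amplitude sqrt(2)*I/2 on |0001>, sqrt(2)*I/2 on |1001>, and 0 on every other basis state.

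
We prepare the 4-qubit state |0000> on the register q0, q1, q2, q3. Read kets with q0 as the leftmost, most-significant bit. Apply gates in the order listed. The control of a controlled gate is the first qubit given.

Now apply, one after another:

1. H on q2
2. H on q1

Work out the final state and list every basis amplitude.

The final amplitudes are 1/2 on |0000>, 1/2 on |0010>, 1/2 on |0100>, 1/2 on |0110>, and 0 on every other basis state.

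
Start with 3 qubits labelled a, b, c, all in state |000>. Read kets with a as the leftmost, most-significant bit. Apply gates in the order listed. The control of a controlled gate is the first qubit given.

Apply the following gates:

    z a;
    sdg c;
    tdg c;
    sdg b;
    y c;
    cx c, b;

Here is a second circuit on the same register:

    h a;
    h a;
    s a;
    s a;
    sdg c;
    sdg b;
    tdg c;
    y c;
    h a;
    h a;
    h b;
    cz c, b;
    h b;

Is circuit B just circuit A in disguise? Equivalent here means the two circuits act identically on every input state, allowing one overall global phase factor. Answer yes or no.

Yes — the two circuits implement the same unitary up to a global phase.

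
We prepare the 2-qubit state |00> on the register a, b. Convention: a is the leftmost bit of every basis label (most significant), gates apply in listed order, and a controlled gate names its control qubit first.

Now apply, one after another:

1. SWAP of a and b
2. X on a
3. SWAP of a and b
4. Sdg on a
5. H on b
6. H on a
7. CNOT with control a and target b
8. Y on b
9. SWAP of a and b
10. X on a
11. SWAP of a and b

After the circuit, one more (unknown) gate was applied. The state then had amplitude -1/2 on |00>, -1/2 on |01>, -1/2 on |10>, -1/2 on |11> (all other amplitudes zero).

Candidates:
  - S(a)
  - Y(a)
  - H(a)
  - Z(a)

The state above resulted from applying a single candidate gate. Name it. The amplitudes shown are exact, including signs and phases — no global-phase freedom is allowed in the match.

It was Y(a) that produced the state shown.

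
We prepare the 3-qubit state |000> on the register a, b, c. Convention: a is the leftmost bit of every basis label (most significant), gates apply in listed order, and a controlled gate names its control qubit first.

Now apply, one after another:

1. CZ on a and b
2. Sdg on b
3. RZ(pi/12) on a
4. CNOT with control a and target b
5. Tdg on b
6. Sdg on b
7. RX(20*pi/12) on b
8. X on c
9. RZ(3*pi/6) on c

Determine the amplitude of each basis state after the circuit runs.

After the circuit, the state carries amplitude -sqrt(3)*exp(5*I*pi/24)/2 on |001>, -exp(17*I*pi/24)/2 on |011>, and 0 on every other basis state.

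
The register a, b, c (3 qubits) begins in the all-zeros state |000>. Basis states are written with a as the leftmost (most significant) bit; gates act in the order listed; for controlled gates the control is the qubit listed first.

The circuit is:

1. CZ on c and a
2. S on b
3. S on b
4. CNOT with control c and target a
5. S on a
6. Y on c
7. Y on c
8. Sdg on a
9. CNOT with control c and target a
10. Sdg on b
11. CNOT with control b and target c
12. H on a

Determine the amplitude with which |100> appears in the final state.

The amplitude on |100> is sqrt(2)/2. Key observation: steps 3-10 multiply out to the identity, so the circuit reduces to the remaining gates.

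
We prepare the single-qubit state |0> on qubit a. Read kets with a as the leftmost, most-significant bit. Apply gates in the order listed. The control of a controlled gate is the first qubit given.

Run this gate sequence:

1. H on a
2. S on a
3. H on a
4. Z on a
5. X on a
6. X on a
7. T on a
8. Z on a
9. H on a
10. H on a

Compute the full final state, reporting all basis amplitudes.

After the circuit, the state carries amplitude 1/2 + I/2 on |0>, sqrt(2)/2 on |1>.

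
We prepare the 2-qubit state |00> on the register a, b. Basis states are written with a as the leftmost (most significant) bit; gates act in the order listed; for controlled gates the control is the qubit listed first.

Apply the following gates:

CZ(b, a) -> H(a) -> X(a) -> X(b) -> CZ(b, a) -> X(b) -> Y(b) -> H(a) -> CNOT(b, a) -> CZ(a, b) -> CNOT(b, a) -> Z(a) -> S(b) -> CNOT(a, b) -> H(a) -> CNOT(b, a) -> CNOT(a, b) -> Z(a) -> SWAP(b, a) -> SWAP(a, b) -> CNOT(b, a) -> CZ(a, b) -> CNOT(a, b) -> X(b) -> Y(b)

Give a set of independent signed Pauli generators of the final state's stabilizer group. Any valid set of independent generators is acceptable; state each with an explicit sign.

The final state is stabilized by the group generated by -IX, +ZI; other independent generating sets are equally valid.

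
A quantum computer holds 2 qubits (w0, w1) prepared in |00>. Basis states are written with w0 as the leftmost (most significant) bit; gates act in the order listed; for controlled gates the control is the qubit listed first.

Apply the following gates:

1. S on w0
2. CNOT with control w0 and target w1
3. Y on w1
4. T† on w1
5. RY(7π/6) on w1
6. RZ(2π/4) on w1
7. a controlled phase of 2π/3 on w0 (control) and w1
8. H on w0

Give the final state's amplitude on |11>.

The final state's coefficient on |11> equals I*(1 - sqrt(3))/4.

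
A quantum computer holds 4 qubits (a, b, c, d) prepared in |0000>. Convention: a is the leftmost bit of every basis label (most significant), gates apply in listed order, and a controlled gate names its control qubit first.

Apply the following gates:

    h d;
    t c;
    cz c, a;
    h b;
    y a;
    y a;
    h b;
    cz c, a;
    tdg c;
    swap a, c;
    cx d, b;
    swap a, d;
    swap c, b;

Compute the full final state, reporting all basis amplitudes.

After the circuit, the state carries amplitude sqrt(2)/2 on |0000>, sqrt(2)/2 on |1010>, and 0 on every other basis state.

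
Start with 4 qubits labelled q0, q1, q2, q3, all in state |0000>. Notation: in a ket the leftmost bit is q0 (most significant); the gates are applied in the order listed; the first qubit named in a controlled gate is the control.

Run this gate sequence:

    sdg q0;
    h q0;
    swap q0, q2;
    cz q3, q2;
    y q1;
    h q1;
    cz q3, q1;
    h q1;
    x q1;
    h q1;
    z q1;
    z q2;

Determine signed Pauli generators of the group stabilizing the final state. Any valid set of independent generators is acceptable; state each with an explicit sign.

The stabilizer group can be generated by -IXII, -IIXI, +ZIII, +IIIZ, among other valid generating sets. Key observation: the block from step 8 through step 11 cancels to the identity and can be dropped.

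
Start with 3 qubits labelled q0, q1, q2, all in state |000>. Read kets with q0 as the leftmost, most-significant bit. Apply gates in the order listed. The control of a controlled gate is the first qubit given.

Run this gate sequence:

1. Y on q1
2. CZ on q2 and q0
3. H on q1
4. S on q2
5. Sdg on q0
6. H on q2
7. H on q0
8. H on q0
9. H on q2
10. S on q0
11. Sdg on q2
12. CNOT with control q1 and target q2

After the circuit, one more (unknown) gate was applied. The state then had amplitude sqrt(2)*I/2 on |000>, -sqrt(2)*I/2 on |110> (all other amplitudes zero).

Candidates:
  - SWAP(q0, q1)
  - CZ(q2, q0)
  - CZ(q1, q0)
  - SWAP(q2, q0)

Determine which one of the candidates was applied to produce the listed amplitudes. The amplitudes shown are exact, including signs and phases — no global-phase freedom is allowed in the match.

It was SWAP(q2, q0) that produced the state shown. Key observation: gates 4-11 undo each other exactly, leaving only the rest of the circuit to track.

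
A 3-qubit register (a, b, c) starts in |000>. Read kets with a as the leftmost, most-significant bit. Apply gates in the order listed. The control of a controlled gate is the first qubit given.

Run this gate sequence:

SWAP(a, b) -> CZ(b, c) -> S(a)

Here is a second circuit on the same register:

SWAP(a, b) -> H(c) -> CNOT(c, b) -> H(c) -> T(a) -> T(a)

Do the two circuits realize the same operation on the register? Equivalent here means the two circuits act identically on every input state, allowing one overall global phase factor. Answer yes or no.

No: there is an input state on which the two circuits produce genuinely different outputs (not merely differing by a phase).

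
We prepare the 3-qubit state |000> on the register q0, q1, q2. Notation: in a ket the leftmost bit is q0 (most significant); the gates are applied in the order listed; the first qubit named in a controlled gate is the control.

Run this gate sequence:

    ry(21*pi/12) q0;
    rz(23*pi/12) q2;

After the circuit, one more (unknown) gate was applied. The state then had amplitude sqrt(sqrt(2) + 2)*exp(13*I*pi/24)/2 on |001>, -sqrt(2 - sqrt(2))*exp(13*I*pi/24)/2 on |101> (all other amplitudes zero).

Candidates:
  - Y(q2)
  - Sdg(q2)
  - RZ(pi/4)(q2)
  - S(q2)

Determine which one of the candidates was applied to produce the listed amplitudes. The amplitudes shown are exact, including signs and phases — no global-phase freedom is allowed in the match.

The unique candidate consistent with the amplitudes is Y(q2).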